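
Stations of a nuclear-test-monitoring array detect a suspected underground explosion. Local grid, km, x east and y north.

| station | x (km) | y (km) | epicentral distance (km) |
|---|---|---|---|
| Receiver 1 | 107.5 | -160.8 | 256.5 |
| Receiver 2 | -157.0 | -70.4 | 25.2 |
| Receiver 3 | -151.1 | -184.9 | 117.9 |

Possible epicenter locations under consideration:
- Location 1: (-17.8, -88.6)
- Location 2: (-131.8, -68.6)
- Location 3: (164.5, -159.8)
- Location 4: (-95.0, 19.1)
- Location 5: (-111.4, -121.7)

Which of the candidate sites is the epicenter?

For each candidate, compare |candidate − station| to the reported distance:
Location 1: residuals Receiver 1 111.9, Receiver 2 115.2, Receiver 3 46.5 → max 115.2 km
Location 2: residuals Receiver 1 0.1, Receiver 2 0.1, Receiver 3 0.0 → max 0.1 km
Location 3: residuals Receiver 1 199.5, Receiver 2 308.5, Receiver 3 198.7 → max 308.5 km
Location 4: residuals Receiver 1 14.4, Receiver 2 83.7, Receiver 3 93.7 → max 93.7 km
Location 5: residuals Receiver 1 34.1, Receiver 2 43.4, Receiver 3 43.3 → max 43.4 km
Only Location 2 has all residuals ≈ 0.

Location 2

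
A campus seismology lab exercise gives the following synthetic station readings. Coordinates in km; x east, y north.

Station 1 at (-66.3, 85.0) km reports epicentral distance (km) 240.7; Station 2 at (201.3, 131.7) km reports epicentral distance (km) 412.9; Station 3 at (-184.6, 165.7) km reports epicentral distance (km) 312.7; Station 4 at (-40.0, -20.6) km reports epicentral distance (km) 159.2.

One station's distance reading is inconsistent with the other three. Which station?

Solve using three stations at a time. Using Station 1, Station 3, Station 4 (subtract circle equations pairwise → linear system) gives (x, y) ≈ (-140.7, -143.9).
Distances from that point to each station vs reported:
  Station 1: calculated 240.7 vs reported 240.7 → residual 0.0 km
  Station 2: calculated 439.3 vs reported 412.9 → residual 26.4 km
  Station 3: calculated 312.7 vs reported 312.7 → residual 0.0 km
  Station 4: calculated 159.2 vs reported 159.2 → residual 0.0 km
Station 1, Station 3, Station 4 are mutually consistent (residuals ≈ 0); Station 2 is off by 26.4 km.

Station 2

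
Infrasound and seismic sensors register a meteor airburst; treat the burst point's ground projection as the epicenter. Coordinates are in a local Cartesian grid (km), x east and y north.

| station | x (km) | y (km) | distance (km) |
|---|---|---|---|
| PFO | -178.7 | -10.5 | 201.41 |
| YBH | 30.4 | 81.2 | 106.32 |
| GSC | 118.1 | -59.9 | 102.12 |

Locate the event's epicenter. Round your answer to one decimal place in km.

Circle about each station: (x + 178.7)² + (y + 10.5)² = 201.41²; (x − 30.4)² + (y − 81.2)² = 106.32²; (x − 118.1)² + (y + 59.9)² = 102.12².
Subtracting pairs of circle equations eliminates x²+y² and gives linear equations (the radical axes):
418.2 x + 183.4 y = 4735.71
593.6 x − 98.8 y = 15629.17
Solving the 2×2 system: x ≈ 22.2, y ≈ -24.8 km.

(22.2, -24.8)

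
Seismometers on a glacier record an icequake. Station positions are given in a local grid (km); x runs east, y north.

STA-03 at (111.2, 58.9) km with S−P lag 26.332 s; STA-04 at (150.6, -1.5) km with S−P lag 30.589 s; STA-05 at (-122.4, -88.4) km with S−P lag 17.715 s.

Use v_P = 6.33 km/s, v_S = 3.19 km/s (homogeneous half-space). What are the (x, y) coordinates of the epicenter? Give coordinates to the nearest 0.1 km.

Distance from S−P lag: d = Δt · v_P v_S / (v_P − v_S) = Δt · (6.33·3.19)/(6.33−3.19) ≈ 6.4308·Δt.
So d_STA-03 = 169.34, d_STA-04 = 196.71, d_STA-05 = 113.92 km.
Circle about each station: (x − 111.2)² + (y − 58.9)² = 169.34²; (x − 150.6)² + (y + 1.5)² = 196.71²; (x + 122.4)² + (y + 88.4)² = 113.92².
Subtracting the STA-03 equation from the STA-04 and STA-05 equations removes the quadratic terms:
78.8 x − 120.8 y = -3170.83
-467.2 x − 294.6 y = 22659.94
Solving the 2×2 system: x ≈ -46.1, y ≈ -3.8 km.

-46.1 km east, -3.8 km north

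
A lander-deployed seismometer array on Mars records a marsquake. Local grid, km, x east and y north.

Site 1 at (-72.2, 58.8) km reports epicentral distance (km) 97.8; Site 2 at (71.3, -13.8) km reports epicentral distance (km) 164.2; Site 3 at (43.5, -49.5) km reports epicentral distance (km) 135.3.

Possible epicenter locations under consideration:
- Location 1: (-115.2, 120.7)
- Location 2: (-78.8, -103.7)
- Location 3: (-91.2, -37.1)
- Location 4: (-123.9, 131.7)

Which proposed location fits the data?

Location 3

For each candidate, compare |candidate − station| to the reported distance:
Location 1: residuals Site 1 22.4, Site 2 65.7, Site 3 97.4 → max 97.4 km
Location 2: residuals Site 1 64.8, Site 2 10.8, Site 3 1.5 → max 64.8 km
Location 3: residuals Site 1 0.0, Site 2 0.0, Site 3 0.0 → max 0.0 km
Location 4: residuals Site 1 8.4, Site 2 79.3, Site 3 111.4 → max 111.4 km
Only Location 3 has all residuals ≈ 0.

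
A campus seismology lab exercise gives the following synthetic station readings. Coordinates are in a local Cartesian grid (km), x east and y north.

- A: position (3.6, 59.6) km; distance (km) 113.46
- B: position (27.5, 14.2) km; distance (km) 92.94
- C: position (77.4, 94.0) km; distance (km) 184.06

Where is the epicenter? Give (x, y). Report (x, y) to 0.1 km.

-46.3 km east, -42.3 km north

Circle about each station: (x − 3.6)² + (y − 59.6)² = 113.46²; (x − 27.5)² + (y − 14.2)² = 92.94²; (x − 77.4)² + (y − 94.0)² = 184.06².
Subtracting the A equation from the B and C equations removes the quadratic terms:
47.8 x − 90.8 y = 1628.10
147.6 x + 68.8 y = -9743.27
Solving the 2×2 system: x ≈ -46.3, y ≈ -42.3 km.
Check against A (with the unrounded x, y): √((x − 3.6)²+(y − 59.6)²) = 113.46 ≈ 113.46 km. ✓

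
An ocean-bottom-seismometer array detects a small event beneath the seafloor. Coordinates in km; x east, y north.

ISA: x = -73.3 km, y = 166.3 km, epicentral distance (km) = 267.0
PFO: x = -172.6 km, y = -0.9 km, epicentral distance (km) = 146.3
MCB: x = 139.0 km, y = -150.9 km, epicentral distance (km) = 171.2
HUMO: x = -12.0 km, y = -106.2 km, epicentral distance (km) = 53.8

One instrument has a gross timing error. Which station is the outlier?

MCB

Solve using three stations at a time. Using ISA, PFO, HUMO (subtract circle equations pairwise → linear system) gives (x, y) ≈ (-65.5, -100.6).
Distances from that point to each station vs reported:
  ISA: calculated 267.0 vs reported 267.0 → residual 0.0 km
  PFO: calculated 146.3 vs reported 146.3 → residual 0.0 km
  MCB: calculated 210.6 vs reported 171.2 → residual 39.4 km
  HUMO: calculated 53.8 vs reported 53.8 → residual 0.0 km
ISA, PFO, HUMO are mutually consistent (residuals ≈ 0); MCB is off by 39.4 km.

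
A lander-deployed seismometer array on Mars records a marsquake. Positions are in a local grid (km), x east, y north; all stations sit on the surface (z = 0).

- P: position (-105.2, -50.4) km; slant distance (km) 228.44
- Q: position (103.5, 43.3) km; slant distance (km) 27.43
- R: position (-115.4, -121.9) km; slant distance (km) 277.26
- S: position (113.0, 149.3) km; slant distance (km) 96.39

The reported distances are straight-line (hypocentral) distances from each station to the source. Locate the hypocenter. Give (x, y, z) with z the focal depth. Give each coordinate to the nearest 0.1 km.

Each station gives a sphere (x−x_i)² + (y−y_i)² + z² = d_i² (stations at z=0).
Subtracting the P sphere from Q and R: z² cancels, leaving linear equations in x and y:
417.4 x + 187.4 y = 50412.37
-20.4 x − 143.0 y = -10118.70
Solving: x ≈ 95.099, y ≈ 57.194 km (keep extra digits for the depth step; rounded: 95.1, 57.2).
Then from the P sphere: z² = 228.44² − (x + 105.2)² − (y + 50.4)² with x = 95.099, y = 57.194, so z ≈ 22.106 ≈ 22.1 km.
Check against S (with the unrounded solution): distance 96.40 ≈ 96.39 km. ✓

(95.1, 57.2, 22.1)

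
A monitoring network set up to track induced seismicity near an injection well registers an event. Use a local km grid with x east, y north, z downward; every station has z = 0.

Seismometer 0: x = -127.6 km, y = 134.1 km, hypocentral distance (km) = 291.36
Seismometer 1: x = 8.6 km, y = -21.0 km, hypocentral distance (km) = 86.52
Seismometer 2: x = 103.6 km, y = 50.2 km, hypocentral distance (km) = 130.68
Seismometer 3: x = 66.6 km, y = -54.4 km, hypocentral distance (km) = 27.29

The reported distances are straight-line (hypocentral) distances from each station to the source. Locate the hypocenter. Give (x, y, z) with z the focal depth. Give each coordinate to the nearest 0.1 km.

(73.6, -76.1, 15.0)

Each station gives a sphere (x−x_i)² + (y−y_i)² + z² = d_i² (stations at z=0).
Subtracting the Seismometer 0 sphere from Seismometer 1 and Seismometer 2: z² cancels, leaving linear equations in x and y:
272.4 x − 310.2 y = 43655.33
462.4 x − 167.8 y = 46801.82
Solving: x ≈ 73.598, y ≈ -76.103 km (keep extra digits for the depth step; rounded: 73.6, -76.1).
Then from the Seismometer 0 sphere: z² = 291.36² − (x + 127.6)² − (y − 134.1)² with x = 73.598, y = -76.103, so z ≈ 14.990 ≈ 15.0 km.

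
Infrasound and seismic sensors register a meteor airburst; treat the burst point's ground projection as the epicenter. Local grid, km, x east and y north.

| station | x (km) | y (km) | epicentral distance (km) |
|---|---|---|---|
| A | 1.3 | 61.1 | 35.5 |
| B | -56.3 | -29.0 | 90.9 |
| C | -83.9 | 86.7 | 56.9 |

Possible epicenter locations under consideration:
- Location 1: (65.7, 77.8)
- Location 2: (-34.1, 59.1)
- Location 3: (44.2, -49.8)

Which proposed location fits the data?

Location 2

For each candidate, compare |candidate − station| to the reported distance:
Location 1: residuals A 31.0, B 71.2, C 93.0 → max 93.0 km
Location 2: residuals A 0.0, B 0.0, C 0.0 → max 0.0 km
Location 3: residuals A 83.4, B 11.7, C 130.3 → max 130.3 km
Only Location 2 has all residuals ≈ 0.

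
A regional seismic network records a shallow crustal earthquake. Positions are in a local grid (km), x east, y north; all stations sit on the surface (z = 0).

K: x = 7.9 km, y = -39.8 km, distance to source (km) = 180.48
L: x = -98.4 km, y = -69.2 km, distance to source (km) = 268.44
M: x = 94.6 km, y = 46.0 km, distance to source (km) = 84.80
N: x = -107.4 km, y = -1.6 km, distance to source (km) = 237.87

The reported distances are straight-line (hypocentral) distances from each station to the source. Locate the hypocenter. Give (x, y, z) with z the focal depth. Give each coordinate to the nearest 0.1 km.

Each station gives a sphere (x−x_i)² + (y−y_i)² + z² = d_i² (stations at z=0).
Subtracting the K sphere from L and M: z² cancels, leaving linear equations in x and y:
-212.6 x − 58.8 y = -26662.25
173.4 x + 171.6 y = 34800.70
Solving: x ≈ 96.209, y ≈ 105.584 km (keep extra digits for the depth step; rounded: 96.2, 105.6).
Then from the K sphere: z² = 180.48² − (x − 7.9)² − (y + 39.8)² with x = 96.209, y = 105.584, so z ≈ 60.316 ≈ 60.3 km.

x ≈ 96.2 km, y ≈ 105.6 km, depth ≈ 60.3 km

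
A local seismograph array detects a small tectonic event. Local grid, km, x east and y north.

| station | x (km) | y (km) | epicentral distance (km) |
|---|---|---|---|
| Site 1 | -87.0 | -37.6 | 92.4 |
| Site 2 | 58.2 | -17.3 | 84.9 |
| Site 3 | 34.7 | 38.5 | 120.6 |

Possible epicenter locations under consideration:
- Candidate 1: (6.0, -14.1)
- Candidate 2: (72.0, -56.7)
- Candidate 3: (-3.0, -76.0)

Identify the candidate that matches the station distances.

Candidate 3

For each candidate, compare |candidate − station| to the reported distance:
Candidate 1: residuals Site 1 3.5, Site 2 32.6, Site 3 60.7 → max 60.7 km
Candidate 2: residuals Site 1 67.7, Site 2 43.2, Site 3 18.4 → max 67.7 km
Candidate 3: residuals Site 1 0.0, Site 2 0.1, Site 3 0.1 → max 0.1 km
Only Candidate 3 has all residuals ≈ 0.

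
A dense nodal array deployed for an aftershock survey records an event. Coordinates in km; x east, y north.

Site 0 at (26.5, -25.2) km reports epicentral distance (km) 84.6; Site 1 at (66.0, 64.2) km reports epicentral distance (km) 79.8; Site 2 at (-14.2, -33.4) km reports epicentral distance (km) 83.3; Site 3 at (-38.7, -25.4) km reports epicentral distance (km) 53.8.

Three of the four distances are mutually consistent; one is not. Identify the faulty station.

Site 3

Solve using three stations at a time. Using Site 0, Site 1, Site 2 (subtract circle equations pairwise → linear system) gives (x, y) ≈ (-12.5, 49.9).
Distances from that point to each station vs reported:
  Site 0: calculated 84.6 vs reported 84.6 → residual 0.0 km
  Site 1: calculated 79.8 vs reported 79.8 → residual 0.0 km
  Site 2: calculated 83.3 vs reported 83.3 → residual 0.0 km
  Site 3: calculated 79.7 vs reported 53.8 → residual 25.9 km
Site 0, Site 1, Site 2 are mutually consistent (residuals ≈ 0); Site 3 is off by 25.9 km.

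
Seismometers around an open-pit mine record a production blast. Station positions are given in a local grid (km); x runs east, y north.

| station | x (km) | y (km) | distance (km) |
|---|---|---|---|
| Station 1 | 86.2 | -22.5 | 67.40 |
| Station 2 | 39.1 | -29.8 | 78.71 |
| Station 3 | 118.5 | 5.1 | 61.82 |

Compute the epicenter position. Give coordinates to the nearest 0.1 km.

(69.5, 42.8)

Circle about each station: (x − 86.2)² + (y + 22.5)² = 67.40²; (x − 39.1)² + (y + 29.8)² = 78.71²; (x − 118.5)² + (y − 5.1)² = 61.82².
Subtracting the Station 1 equation from the Station 2 and Station 3 equations removes the quadratic terms:
-94.2 x − 14.6 y = -7172.34
64.6 x + 55.2 y = 6852.62
Solving the 2×2 system: x ≈ 69.5, y ≈ 42.8 km.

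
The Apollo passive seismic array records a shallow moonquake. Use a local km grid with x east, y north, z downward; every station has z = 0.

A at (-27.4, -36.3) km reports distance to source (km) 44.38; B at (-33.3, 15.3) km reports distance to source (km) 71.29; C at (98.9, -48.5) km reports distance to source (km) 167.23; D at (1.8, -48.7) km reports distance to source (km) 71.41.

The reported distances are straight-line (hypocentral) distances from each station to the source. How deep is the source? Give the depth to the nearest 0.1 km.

Each station gives a sphere (x−x_i)² + (y−y_i)² + z² = d_i² (stations at z=0).
Subtracting the A sphere from B and C: z² cancels, leaving linear equations in x and y:
-11.8 x + 103.2 y = -3838.15
252.6 x − 24.4 y = -15931.28
Solving: x ≈ -67.406, y ≈ -44.899 km (keep extra digits for the depth step; rounded: -67.4, -44.9).
Then from the A sphere: z² = 44.38² − (x + 27.4)² − (y + 36.3)² with x = -67.406, y = -44.899, so z ≈ 17.180 ≈ 17.2 km.

17.2 km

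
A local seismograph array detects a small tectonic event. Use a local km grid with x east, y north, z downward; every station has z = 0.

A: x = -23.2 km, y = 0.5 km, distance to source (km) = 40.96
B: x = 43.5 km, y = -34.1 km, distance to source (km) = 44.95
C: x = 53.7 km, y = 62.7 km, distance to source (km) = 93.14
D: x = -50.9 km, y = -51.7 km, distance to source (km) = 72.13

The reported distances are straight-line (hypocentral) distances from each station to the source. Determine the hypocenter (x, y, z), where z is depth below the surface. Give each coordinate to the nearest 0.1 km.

x ≈ 8.1 km, y ≈ -15.8 km, depth ≈ 20.8 km

Each station gives a sphere (x−x_i)² + (y−y_i)² + z² = d_i² (stations at z=0).
Subtracting the A sphere from B and C: z² cancels, leaving linear equations in x and y:
133.4 x − 69.2 y = 2173.79
153.8 x + 124.4 y = -720.85
Solving: x ≈ 8.097, y ≈ -15.805 km (keep extra digits for the depth step; rounded: 8.1, -15.8).
Then from the A sphere: z² = 40.96² − (x + 23.2)² − (y − 0.5)² with x = 8.097, y = -15.805, so z ≈ 20.793 ≈ 20.8 km.
Check against D (with the unrounded solution): distance 72.12 ≈ 72.13 km. ✓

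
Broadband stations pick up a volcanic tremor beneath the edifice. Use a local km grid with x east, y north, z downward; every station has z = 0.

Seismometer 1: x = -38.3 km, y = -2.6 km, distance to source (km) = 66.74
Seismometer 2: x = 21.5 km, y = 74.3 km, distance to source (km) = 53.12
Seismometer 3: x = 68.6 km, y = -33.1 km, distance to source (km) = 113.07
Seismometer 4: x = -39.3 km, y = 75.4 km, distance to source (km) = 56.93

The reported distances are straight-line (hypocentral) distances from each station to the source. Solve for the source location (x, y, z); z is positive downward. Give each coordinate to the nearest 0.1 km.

x ≈ -6.0 km, y ≈ 44.6 km, depth ≈ 34.4 km

Each station gives a sphere (x−x_i)² + (y−y_i)² + z² = d_i² (stations at z=0).
Subtracting the Seismometer 1 sphere from Seismometer 2 and Seismometer 3: z² cancels, leaving linear equations in x and y:
119.6 x + 153.8 y = 6141.58
213.8 x − 61.0 y = -4002.68
Solving: x ≈ -5.998, y ≈ 44.596 km (keep extra digits for the depth step; rounded: -6.0, 44.6).
Then from the Seismometer 1 sphere: z² = 66.74² − (x + 38.3)² − (y + 2.6)² with x = -5.998, y = 44.596, so z ≈ 34.400 ≈ 34.4 km.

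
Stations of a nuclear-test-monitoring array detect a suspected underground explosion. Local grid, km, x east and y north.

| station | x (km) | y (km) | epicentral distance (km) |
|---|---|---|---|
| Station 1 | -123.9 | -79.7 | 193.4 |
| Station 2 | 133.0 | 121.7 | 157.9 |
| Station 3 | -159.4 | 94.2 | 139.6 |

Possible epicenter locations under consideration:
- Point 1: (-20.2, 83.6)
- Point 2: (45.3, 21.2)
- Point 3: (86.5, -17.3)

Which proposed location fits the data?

Point 1

For each candidate, compare |candidate − station| to the reported distance:
Point 1: residuals Station 1 0.0, Station 2 0.0, Station 3 0.0 → max 0.0 km
Point 2: residuals Station 1 3.6, Station 2 24.5, Station 3 77.7 → max 77.7 km
Point 3: residuals Station 1 26.1, Station 2 11.3, Station 3 130.4 → max 130.4 km
Only Point 1 has all residuals ≈ 0.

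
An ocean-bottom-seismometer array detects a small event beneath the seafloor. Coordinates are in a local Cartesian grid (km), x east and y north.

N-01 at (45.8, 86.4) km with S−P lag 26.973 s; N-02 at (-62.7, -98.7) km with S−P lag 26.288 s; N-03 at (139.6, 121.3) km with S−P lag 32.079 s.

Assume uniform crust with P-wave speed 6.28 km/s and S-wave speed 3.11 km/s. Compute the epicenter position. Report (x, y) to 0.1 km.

x ≈ 97.0 km, y ≈ -71.7 km

Distance from S−P lag: d = Δt · v_P v_S / (v_P − v_S) = Δt · (6.28·3.11)/(6.28−3.11) ≈ 6.1611·Δt.
So d_N-01 = 166.18, d_N-02 = 161.96, d_N-03 = 197.64 km.
Circle about each station: (x − 45.8)² + (y − 86.4)² = 166.18²; (x + 62.7)² + (y + 98.7)² = 161.96²; (x − 139.6)² + (y − 121.3)² = 197.64².
Subtracting the N-01 equation from the N-02 and N-03 equations removes the quadratic terms:
-217.0 x − 370.2 y = 5495.13
187.6 x + 69.8 y = 13193.47
Solving the 2×2 system: x ≈ 97.0, y ≈ -71.7 km.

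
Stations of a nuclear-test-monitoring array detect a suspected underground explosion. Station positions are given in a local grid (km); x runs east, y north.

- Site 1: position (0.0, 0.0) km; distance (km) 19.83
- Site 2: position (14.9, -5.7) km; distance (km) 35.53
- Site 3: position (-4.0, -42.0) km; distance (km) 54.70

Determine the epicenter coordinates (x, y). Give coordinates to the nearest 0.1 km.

x ≈ -16.3 km, y ≈ 11.3 km

Circle about each station: x² + y² = 19.83²; (x − 14.9)² + (y + 5.7)² = 35.53²; (x + 4.0)² + (y + 42.0)² = 54.70².
Subtracting the Site 1 equation from the Site 2 and Site 3 equations removes the quadratic terms:
29.8 x − 11.4 y = -614.65
-8.0 x − 84.0 y = -818.86
Solving the 2×2 system: x ≈ -16.3, y ≈ 11.3 km.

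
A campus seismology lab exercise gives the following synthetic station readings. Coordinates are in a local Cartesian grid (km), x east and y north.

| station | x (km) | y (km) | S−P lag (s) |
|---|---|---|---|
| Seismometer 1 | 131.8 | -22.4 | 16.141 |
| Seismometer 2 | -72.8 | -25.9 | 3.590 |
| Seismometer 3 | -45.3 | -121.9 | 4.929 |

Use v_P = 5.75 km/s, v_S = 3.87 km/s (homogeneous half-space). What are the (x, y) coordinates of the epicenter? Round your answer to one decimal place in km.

-54.6 km east, -64.3 km north

Distance from S−P lag: d = Δt · v_P v_S / (v_P − v_S) = Δt · (5.75·3.87)/(5.75−3.87) ≈ 11.8364·Δt.
So d_Seismometer 1 = 191.05, d_Seismometer 2 = 42.49, d_Seismometer 3 = 58.34 km.
Circle about each station: (x − 131.8)² + (y + 22.4)² = 191.05²; (x + 72.8)² + (y + 25.9)² = 42.49²; (x + 45.3)² + (y + 121.9)² = 58.34².
Subtracting the Seismometer 1 equation from the Seismometer 2 and Seismometer 3 equations removes the quadratic terms:
-409.2 x − 7.0 y = 22792.35
-354.2 x − 199.0 y = 32135.25
Solving the 2×2 system: x ≈ -54.6, y ≈ -64.3 km.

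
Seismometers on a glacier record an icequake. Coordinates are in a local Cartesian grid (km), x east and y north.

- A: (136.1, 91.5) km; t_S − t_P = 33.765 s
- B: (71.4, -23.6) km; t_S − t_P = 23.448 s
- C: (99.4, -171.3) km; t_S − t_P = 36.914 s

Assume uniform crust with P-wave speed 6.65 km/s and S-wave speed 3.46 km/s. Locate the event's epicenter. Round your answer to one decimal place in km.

Distance from S−P lag: d = Δt · v_P v_S / (v_P − v_S) = Δt · (6.65·3.46)/(6.65−3.46) ≈ 7.2129·Δt.
So d_A = 243.54, d_B = 169.13, d_C = 266.26 km.
Circle about each station: (x − 136.1)² + (y − 91.5)² = 243.54²; (x − 71.4)² + (y + 23.6)² = 169.13²; (x − 99.4)² + (y + 171.3)² = 266.26².
Subtracting pairs of circle equations eliminates x²+y² and gives linear equations (the radical axes):
-129.4 x − 230.2 y = 9466.23
-73.4 x − 525.6 y = 745.93
Solving the 2×2 system: x ≈ -94.0, y ≈ 11.7 km.

-94.0 km east, 11.7 km north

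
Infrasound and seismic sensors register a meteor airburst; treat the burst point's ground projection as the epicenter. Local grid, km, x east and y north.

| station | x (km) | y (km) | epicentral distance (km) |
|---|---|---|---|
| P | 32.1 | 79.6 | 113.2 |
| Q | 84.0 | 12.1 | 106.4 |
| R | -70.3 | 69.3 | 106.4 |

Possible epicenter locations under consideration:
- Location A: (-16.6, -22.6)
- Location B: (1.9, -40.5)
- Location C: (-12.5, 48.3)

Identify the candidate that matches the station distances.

Location A

For each candidate, compare |candidate − station| to the reported distance:
Location A: residuals P 0.0, Q 0.0, R 0.0 → max 0.0 km
Location B: residuals P 10.6, Q 8.9, R 25.0 → max 25.0 km
Location C: residuals P 58.7, Q 3.3, R 44.9 → max 58.7 km
Only Location A has all residuals ≈ 0.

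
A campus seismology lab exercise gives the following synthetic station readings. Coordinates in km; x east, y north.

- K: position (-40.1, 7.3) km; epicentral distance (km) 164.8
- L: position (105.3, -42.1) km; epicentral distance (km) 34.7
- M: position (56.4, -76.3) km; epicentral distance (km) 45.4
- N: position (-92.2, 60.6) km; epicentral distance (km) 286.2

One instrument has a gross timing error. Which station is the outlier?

N

Solve using three stations at a time. Using K, L, M (subtract circle equations pairwise → linear system) gives (x, y) ≈ (101.8, -76.6).
Distances from that point to each station vs reported:
  K: calculated 164.8 vs reported 164.8 → residual 0.0 km
  L: calculated 34.6 vs reported 34.7 → residual 0.1 km
  M: calculated 45.4 vs reported 45.4 → residual 0.0 km
  N: calculated 237.6 vs reported 286.2 → residual 48.6 km
K, L, M are mutually consistent (residuals ≈ 0); N is off by 48.6 km.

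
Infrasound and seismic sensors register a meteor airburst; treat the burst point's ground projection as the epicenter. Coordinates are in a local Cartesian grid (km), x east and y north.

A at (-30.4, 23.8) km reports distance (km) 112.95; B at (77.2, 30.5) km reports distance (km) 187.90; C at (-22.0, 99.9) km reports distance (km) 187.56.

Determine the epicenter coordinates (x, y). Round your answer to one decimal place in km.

x ≈ -74.7 km, y ≈ -80.1 km

Circle about each station: (x + 30.4)² + (y − 23.8)² = 112.95²; (x − 77.2)² + (y − 30.5)² = 187.90²; (x + 22.0)² + (y − 99.9)² = 187.56².
Subtracting pairs of circle equations eliminates x²+y² and gives linear equations (the radical axes):
215.2 x + 13.4 y = -17149.22
16.8 x + 152.2 y = -13447.64
Solving the 2×2 system: x ≈ -74.7, y ≈ -80.1 km.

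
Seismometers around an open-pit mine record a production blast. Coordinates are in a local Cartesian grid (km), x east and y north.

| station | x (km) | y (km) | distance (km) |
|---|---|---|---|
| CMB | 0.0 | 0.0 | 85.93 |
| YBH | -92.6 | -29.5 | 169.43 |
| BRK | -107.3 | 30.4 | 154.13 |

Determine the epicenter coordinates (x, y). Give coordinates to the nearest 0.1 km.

(39.9, 76.1)

Circle about each station: x² + y² = 85.93²; (x + 92.6)² + (y + 29.5)² = 169.43²; (x + 107.3)² + (y − 30.4)² = 154.13².
Subtracting the CMB equation from the YBH and BRK equations removes the quadratic terms:
-185.2 x − 59.0 y = -11877.55
-214.6 x + 60.8 y = -3934.64
Solving the 2×2 system: x ≈ 39.9, y ≈ 76.1 km.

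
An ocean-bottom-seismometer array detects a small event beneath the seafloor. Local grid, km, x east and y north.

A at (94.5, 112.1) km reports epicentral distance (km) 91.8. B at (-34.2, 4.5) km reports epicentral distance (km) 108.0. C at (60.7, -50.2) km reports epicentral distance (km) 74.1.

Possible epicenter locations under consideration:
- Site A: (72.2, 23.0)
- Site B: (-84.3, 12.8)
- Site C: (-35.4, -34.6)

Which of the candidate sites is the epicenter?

Site A

For each candidate, compare |candidate − station| to the reported distance:
Site A: residuals A 0.0, B 0.0, C 0.0 → max 0.0 km
Site B: residuals A 112.7, B 57.2, C 84.0 → max 112.7 km
Site C: residuals A 104.1, B 68.9, C 23.3 → max 104.1 km
Only Site A has all residuals ≈ 0.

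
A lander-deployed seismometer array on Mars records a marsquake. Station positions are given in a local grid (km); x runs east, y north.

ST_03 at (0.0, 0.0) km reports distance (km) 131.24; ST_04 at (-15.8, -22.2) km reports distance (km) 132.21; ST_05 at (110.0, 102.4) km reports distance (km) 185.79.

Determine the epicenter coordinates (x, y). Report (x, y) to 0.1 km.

(101.5, -83.2)

Circle about each station: x² + y² = 131.24²; (x + 15.8)² + (y + 22.2)² = 132.21²; (x − 110.0)² + (y − 102.4)² = 185.79².
Subtracting the ST_03 equation from the ST_04 and ST_05 equations removes the quadratic terms:
-31.6 x − 44.4 y = 486.93
220.0 x + 204.8 y = 5291.77
Solving the 2×2 system: x ≈ 101.5, y ≈ -83.2 km.
Check against ST_03 (with the unrounded x, y): √(x²+y²) = 131.28 ≈ 131.24 km. ✓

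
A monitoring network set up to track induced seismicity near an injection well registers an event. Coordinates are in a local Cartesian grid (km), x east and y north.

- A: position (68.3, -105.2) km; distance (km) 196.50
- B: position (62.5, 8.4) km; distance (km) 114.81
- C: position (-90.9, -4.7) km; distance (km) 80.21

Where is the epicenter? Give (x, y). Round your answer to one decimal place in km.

Circle about each station: (x − 68.3)² + (y + 105.2)² = 196.50²; (x − 62.5)² + (y − 8.4)² = 114.81²; (x + 90.9)² + (y + 4.7)² = 80.21².
Subtracting the A equation from the B and C equations removes the quadratic terms:
-11.6 x + 227.2 y = 13675.79
-318.4 x + 201.0 y = 24731.58
Solving the 2×2 system: x ≈ -41.0, y ≈ 58.1 km.

-41.0 km east, 58.1 km north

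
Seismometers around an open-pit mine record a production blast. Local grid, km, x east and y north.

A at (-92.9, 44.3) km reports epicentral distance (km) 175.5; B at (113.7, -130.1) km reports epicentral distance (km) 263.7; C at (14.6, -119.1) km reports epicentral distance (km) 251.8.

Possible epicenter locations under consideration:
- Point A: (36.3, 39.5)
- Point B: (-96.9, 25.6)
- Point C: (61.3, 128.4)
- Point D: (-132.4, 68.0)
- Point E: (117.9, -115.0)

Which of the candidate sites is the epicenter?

Point C

For each candidate, compare |candidate − station| to the reported distance:
Point A: residuals A 46.2, B 77.3, C 91.7 → max 91.7 km
Point B: residuals A 156.4, B 1.8, C 69.1 → max 156.4 km
Point C: residuals A 0.1, B 0.1, C 0.1 → max 0.1 km
Point D: residuals A 129.4, B 52.2, C 13.9 → max 129.4 km
Point E: residuals A 88.7, B 248.0, C 148.4 → max 248.0 km
Only Point C has all residuals ≈ 0.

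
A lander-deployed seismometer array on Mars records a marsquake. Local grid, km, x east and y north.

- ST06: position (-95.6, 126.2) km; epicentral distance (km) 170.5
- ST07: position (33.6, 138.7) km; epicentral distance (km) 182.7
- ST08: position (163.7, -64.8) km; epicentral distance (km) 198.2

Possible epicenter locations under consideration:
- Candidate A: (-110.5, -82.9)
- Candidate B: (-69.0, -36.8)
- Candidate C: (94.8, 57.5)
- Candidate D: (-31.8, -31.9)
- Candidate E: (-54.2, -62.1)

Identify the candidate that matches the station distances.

Candidate D

For each candidate, compare |candidate − station| to the reported distance:
Candidate A: residuals ST06 39.1, ST07 81.6, ST08 76.6 → max 81.6 km
Candidate B: residuals ST06 5.3, ST07 20.6, ST08 36.2 → max 36.2 km
Candidate C: residuals ST06 31.9, ST07 81.0, ST08 57.8 → max 81.0 km
Candidate D: residuals ST06 0.0, ST07 0.0, ST08 0.0 → max 0.0 km
Candidate E: residuals ST06 22.3, ST07 36.5, ST08 19.7 → max 36.5 km
Only Candidate D has all residuals ≈ 0.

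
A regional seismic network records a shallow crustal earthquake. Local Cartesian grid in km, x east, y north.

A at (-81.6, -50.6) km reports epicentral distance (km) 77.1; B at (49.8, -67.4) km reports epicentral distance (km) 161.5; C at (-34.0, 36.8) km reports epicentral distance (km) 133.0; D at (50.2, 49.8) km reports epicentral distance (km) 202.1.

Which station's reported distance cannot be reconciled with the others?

A

Solve using three stations at a time. Using B, C, D (subtract circle equations pairwise → linear system) gives (x, y) ≈ (-111.7, -71.2).
Distances from that point to each station vs reported:
  A: calculated 36.5 vs reported 77.1 → residual 40.6 km
  B: calculated 161.6 vs reported 161.5 → residual 0.1 km
  C: calculated 133.1 vs reported 133.0 → residual 0.1 km
  D: calculated 202.2 vs reported 202.1 → residual 0.1 km
B, C, D are mutually consistent (residuals ≈ 0); A is off by 40.6 km.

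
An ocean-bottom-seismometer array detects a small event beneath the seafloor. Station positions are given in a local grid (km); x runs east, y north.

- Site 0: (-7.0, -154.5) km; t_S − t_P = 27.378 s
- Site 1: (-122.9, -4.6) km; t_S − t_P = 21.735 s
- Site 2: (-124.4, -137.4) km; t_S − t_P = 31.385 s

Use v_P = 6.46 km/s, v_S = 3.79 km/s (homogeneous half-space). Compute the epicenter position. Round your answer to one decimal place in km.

(52.9, 89.3)

Distance from S−P lag: d = Δt · v_P v_S / (v_P − v_S) = Δt · (6.46·3.79)/(6.46−3.79) ≈ 9.1698·Δt.
So d_Site 0 = 251.05, d_Site 1 = 199.31, d_Site 2 = 287.79 km.
Circle about each station: (x + 7.0)² + (y + 154.5)² = 251.05²; (x + 122.9)² + (y + 4.6)² = 199.31²; (x + 124.4)² + (y + 137.4)² = 287.79².
Subtracting the Site 0 equation from the Site 1 and Site 2 equations removes the quadratic terms:
-231.8 x + 299.8 y = 14507.95
-234.8 x + 34.2 y = -9362.11
Solving the 2×2 system: x ≈ 52.9, y ≈ 89.3 km.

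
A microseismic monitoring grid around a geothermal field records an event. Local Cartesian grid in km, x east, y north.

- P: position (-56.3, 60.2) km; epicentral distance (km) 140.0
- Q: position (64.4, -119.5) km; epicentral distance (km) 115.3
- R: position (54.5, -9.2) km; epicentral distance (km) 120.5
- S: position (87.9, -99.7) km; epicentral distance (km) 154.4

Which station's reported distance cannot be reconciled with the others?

Solve using three stations at a time. Using P, Q, R (subtract circle equations pairwise → linear system) gives (x, y) ≈ (-43.5, -79.2).
Distances from that point to each station vs reported:
  P: calculated 139.9 vs reported 140.0 → residual 0.1 km
  Q: calculated 115.2 vs reported 115.3 → residual 0.1 km
  R: calculated 120.4 vs reported 120.5 → residual 0.1 km
  S: calculated 133.0 vs reported 154.4 → residual 21.4 km
P, Q, R are mutually consistent (residuals ≈ 0); S is off by 21.4 km.

S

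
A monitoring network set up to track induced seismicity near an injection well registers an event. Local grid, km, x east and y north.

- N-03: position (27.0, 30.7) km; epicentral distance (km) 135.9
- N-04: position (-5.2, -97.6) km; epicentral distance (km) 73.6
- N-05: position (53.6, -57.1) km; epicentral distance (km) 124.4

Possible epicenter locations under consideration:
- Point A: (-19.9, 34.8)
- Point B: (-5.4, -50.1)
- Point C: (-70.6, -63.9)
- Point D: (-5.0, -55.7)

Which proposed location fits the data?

For each candidate, compare |candidate − station| to the reported distance:
Point A: residuals N-03 88.8, N-04 59.6, N-05 6.7 → max 88.8 km
Point B: residuals N-03 48.8, N-04 26.1, N-05 65.0 → max 65.0 km
Point C: residuals N-03 0.0, N-04 0.0, N-05 0.0 → max 0.0 km
Point D: residuals N-03 43.8, N-04 31.7, N-05 65.8 → max 65.8 km
Only Point C has all residuals ≈ 0.

Point C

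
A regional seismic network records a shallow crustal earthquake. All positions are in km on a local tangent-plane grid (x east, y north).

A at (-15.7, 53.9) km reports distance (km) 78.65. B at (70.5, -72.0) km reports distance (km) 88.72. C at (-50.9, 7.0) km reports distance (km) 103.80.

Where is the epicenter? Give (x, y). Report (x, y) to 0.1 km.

Circle about each station: (x + 15.7)² + (y − 53.9)² = 78.65²; (x − 70.5)² + (y + 72.0)² = 88.72²; (x + 50.9)² + (y − 7.0)² = 103.80².
Subtracting the A equation from the B and C equations removes the quadratic terms:
172.4 x − 251.8 y = 5317.13
-70.4 x − 93.8 y = -5100.51
Solving the 2×2 system: x ≈ 52.6, y ≈ 14.9 km.
Check against A (with the unrounded x, y): √((x + 15.7)²+(y − 53.9)²) = 78.65 ≈ 78.65 km. ✓

52.6 km east, 14.9 km north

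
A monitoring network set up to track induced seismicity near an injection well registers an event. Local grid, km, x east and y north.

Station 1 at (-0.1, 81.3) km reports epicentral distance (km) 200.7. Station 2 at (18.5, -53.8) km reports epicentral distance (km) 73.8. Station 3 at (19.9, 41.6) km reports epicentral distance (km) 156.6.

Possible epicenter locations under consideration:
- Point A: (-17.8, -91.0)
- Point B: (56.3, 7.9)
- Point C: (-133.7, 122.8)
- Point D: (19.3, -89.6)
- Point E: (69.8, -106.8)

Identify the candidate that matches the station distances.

For each candidate, compare |candidate − station| to the reported distance:
Point A: residuals Station 1 27.5, Station 2 21.8, Station 3 18.7 → max 27.5 km
Point B: residuals Station 1 108.1, Station 2 1.4, Station 3 107.0 → max 108.1 km
Point C: residuals Station 1 60.8, Station 2 159.3, Station 3 17.1 → max 159.3 km
Point D: residuals Station 1 28.7, Station 2 38.0, Station 3 25.4 → max 38.0 km
Point E: residuals Station 1 0.0, Station 2 0.0, Station 3 0.0 → max 0.0 km
Only Point E has all residuals ≈ 0.

Point E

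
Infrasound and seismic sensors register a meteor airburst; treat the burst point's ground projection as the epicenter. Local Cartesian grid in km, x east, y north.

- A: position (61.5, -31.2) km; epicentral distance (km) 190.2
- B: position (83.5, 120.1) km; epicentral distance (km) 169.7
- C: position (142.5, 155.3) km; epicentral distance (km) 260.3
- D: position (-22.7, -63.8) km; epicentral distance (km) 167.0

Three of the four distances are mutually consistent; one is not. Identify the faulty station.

Solve using three stations at a time. Using A, B, D (subtract circle equations pairwise → linear system) gives (x, y) ≈ (-83.6, 91.5).
Distances from that point to each station vs reported:
  A: calculated 190.1 vs reported 190.2 → residual 0.1 km
  B: calculated 169.6 vs reported 169.7 → residual 0.1 km
  C: calculated 235.0 vs reported 260.3 → residual 25.3 km
  D: calculated 166.9 vs reported 167.0 → residual 0.1 km
A, B, D are mutually consistent (residuals ≈ 0); C is off by 25.3 km.

C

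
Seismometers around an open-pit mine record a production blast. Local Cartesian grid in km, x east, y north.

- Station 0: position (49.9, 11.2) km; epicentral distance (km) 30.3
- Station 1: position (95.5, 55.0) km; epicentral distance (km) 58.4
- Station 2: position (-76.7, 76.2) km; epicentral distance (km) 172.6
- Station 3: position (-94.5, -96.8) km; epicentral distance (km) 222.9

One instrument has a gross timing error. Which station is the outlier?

Station 3

Solve using three stations at a time. Using Station 0, Station 1, Station 2 (subtract circle equations pairwise → linear system) gives (x, y) ≈ (77.8, -0.7).
Distances from that point to each station vs reported:
  Station 0: calculated 30.4 vs reported 30.3 → residual 0.1 km
  Station 1: calculated 58.4 vs reported 58.4 → residual 0.0 km
  Station 2: calculated 172.6 vs reported 172.6 → residual 0.0 km
  Station 3: calculated 197.3 vs reported 222.9 → residual 25.6 km
Station 0, Station 1, Station 2 are mutually consistent (residuals ≈ 0); Station 3 is off by 25.6 km.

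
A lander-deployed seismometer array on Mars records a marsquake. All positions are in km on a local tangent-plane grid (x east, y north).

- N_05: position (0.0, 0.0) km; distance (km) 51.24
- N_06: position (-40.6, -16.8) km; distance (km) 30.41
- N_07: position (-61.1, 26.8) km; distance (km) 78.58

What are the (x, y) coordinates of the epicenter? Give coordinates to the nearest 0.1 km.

Circle about each station: x² + y² = 51.24²; (x + 40.6)² + (y + 16.8)² = 30.41²; (x + 61.1)² + (y − 26.8)² = 78.58².
Subtracting pairs of circle equations eliminates x²+y² and gives linear equations (the radical axes):
-81.2 x − 33.6 y = 3631.37
-122.2 x + 53.6 y = 902.17
Solving the 2×2 system: x ≈ -26.6, y ≈ -43.8 km.

-26.6 km east, -43.8 km north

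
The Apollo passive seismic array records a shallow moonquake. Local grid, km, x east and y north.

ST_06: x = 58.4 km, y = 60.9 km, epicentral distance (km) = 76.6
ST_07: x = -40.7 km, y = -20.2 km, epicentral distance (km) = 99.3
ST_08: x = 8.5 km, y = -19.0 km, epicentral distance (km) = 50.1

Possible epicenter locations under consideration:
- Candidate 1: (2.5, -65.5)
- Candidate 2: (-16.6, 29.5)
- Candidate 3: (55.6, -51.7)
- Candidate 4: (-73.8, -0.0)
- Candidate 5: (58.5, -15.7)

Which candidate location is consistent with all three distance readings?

For each candidate, compare |candidate − station| to the reported distance:
Candidate 1: residuals ST_06 61.6, ST_07 36.7, ST_08 3.2 → max 61.6 km
Candidate 2: residuals ST_06 4.7, ST_07 44.1, ST_08 4.5 → max 44.1 km
Candidate 3: residuals ST_06 36.0, ST_07 2.0, ST_08 7.2 → max 36.0 km
Candidate 4: residuals ST_06 69.0, ST_07 60.5, ST_08 34.4 → max 69.0 km
Candidate 5: residuals ST_06 0.0, ST_07 0.0, ST_08 0.0 → max 0.0 km
Only Candidate 5 has all residuals ≈ 0.

Candidate 5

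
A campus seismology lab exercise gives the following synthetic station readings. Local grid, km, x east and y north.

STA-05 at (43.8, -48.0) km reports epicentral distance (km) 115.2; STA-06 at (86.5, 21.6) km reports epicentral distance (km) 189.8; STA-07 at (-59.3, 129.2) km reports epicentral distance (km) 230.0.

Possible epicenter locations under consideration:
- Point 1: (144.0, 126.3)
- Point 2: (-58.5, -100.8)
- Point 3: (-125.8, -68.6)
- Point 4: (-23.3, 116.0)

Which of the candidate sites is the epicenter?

For each candidate, compare |candidate − station| to the reported distance:
Point 1: residuals STA-05 85.8, STA-06 70.3, STA-07 26.7 → max 85.8 km
Point 2: residuals STA-05 0.1, STA-06 0.0, STA-07 0.0 → max 0.1 km
Point 3: residuals STA-05 55.6, STA-06 40.9, STA-07 21.3 → max 55.6 km
Point 4: residuals STA-05 62.0, STA-06 45.0, STA-07 191.7 → max 191.7 km
Only Point 2 has all residuals ≈ 0.

Point 2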